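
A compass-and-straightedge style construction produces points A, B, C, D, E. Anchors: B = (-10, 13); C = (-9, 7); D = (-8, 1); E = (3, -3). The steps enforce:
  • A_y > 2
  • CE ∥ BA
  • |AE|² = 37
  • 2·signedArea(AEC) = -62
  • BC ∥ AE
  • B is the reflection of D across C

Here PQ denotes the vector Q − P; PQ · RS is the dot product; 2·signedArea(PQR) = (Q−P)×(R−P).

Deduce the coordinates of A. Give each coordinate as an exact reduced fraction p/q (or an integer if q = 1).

1. A_x = 2  [BC ∥ AE ∩ CE ∥ BA]
2. A_y = 3  [BC ∥ AE ∩ CE ∥ BA]
   → A = (2, 3)

A = (2, 3)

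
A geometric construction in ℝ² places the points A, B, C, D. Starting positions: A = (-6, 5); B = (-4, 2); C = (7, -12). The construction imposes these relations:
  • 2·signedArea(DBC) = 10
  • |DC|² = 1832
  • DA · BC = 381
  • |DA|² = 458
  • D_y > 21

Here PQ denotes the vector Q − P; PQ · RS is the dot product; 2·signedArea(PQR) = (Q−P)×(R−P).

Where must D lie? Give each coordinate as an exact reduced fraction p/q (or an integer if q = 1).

1. D_x = -19  [2·signedArea(DBC) = 10 ∩ DA · BC = 381]
2. D_y = 22  [2·signedArea(DBC) = 10 ∩ DA · BC = 381]
   → D = (-19, 22)

D = (-19, 22)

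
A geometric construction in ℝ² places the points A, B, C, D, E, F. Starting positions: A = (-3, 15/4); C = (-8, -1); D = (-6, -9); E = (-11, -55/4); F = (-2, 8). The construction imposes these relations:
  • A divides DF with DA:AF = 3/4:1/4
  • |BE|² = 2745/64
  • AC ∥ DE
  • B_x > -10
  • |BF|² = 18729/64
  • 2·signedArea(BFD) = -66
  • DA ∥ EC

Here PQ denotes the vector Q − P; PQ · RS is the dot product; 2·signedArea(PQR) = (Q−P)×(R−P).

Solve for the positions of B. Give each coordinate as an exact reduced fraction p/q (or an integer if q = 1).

1. B_x = -19/2  [line 17·x + -4·y + 132 = 0 ∩ |BE|² = 2745/64]
2. B_y = -59/8  [line 17·x + -4·y + 132 = 0 ∩ |BE|² = 2745/64]
   → B = (-19/2, -59/8)

B = (-19/2, -59/8)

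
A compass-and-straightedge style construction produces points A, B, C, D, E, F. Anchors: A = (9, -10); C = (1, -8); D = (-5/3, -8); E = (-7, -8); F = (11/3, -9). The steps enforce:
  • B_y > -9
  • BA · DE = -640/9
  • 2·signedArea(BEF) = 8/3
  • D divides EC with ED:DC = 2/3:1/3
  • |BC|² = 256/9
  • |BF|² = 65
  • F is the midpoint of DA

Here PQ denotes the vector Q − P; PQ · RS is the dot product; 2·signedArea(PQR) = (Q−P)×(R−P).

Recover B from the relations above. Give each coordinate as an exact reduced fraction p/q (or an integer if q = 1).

B = (-13/3, -8)

1. B_x = -13/3  [2·signedArea(BEF) = 8/3 ∩ BA · DE = -640/9]
2. B_y = -8  [2·signedArea(BEF) = 8/3 ∩ BA · DE = -640/9]
   → B = (-13/3, -8)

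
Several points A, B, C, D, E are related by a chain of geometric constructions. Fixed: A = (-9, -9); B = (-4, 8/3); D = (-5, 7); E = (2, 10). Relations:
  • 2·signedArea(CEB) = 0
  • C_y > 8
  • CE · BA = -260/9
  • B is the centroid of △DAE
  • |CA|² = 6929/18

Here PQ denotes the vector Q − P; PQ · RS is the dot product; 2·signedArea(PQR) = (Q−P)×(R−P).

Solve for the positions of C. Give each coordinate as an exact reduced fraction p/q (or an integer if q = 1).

C = (1/2, 49/6)

1. C_x = 1/2  [2·signedArea(CEB) = 0 ∩ CE · BA = -260/9]
2. C_y = 49/6  [2·signedArea(CEB) = 0 ∩ CE · BA = -260/9]
   → C = (1/2, 49/6)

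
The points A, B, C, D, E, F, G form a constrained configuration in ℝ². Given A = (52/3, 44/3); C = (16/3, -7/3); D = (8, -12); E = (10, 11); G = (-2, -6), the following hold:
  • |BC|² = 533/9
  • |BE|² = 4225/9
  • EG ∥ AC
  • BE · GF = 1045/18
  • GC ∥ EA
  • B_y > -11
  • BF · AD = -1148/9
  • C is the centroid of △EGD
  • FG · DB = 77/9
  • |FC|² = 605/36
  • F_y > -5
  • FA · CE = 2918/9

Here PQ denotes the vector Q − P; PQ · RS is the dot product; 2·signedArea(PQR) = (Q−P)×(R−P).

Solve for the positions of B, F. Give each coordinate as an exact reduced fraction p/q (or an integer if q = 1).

B = (14/3, -10)
F = (5/3, -25/6)

1. F_x = 5/3  [line -14/3·x + -40/3·y + -430/9 = 0 ∩ |FC|² = 605/36]
2. F_y = -25/6  [line -14/3·x + -40/3·y + -430/9 = 0 ∩ |FC|² = 605/36]
   → F = (5/3, -25/6)
3. B_x = 14/3  [BE · GF = 1045/18 ∩ BF · AD = -1148/9]
4. B_y = -10  [BE · GF = 1045/18 ∩ BF · AD = -1148/9]
   → B = (14/3, -10)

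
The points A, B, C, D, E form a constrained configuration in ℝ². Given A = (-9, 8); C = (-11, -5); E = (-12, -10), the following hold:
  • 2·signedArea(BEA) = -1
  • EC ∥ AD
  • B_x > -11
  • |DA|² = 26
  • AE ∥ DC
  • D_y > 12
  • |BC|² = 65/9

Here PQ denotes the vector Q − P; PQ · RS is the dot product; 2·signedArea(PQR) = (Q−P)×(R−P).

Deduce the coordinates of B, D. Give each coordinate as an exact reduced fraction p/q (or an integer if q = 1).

1. B_x = -32/3  [line -18·x + 3·y + -185 = 0 ∩ |BC|² = 65/9]
2. B_y = -7/3  [line -18·x + 3·y + -185 = 0 ∩ |BC|² = 65/9]
   → B = (-32/3, -7/3)
3. D_x = -8  [AE ∥ DC ∩ EC ∥ AD]
4. D_y = 13  [AE ∥ DC ∩ EC ∥ AD]
   → D = (-8, 13)

B = (-32/3, -7/3)
D = (-8, 13)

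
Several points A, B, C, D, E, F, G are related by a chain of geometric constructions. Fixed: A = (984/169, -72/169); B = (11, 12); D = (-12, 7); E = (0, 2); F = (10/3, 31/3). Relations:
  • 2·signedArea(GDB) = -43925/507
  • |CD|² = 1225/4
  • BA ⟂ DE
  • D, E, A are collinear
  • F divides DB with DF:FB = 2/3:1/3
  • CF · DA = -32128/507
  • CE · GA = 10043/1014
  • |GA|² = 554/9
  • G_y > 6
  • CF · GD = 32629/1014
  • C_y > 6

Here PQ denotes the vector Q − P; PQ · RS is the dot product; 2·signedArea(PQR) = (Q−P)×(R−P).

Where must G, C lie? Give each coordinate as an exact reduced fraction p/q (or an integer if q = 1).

1. C_x = 11/2  [line -3012/169·x + 1255/169·y + 7781/169 = 0 ∩ |CD|² = 1225/4]
2. C_y = 7  [line -3012/169·x + 1255/169·y + 7781/169 = 0 ∩ |CD|² = 1225/4]
   → C = (11/2, 7)
3. G_x = 815/507  [2·signedArea(GDB) = -43925/507 ∩ CE · GA = 10043/1014]
4. G_y = 3139/507  [2·signedArea(GDB) = -43925/507 ∩ CE · GA = 10043/1014]
   → G = (815/507, 3139/507)

C = (11/2, 7)
G = (815/507, 3139/507)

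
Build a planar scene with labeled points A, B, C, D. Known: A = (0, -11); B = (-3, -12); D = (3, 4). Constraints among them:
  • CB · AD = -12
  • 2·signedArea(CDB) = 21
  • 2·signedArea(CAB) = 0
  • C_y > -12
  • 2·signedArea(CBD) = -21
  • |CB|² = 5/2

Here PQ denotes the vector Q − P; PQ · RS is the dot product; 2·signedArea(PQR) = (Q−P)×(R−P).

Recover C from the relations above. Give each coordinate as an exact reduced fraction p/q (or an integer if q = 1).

1. C_x = -3/2  [2·signedArea(CAB) = 0 ∩ CB · AD = -12]
2. C_y = -23/2  [2·signedArea(CAB) = 0 ∩ CB · AD = -12]
   → C = (-3/2, -23/2)

C = (-3/2, -23/2)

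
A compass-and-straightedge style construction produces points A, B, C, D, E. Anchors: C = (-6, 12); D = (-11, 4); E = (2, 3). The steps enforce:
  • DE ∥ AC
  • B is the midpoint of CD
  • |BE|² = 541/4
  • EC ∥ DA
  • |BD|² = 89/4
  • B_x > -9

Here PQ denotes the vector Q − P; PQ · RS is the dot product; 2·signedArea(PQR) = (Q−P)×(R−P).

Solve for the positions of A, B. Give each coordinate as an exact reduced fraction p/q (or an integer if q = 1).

A = (-19, 13)
B = (-17/2, 8)

1. A_x = -19  [DE ∥ AC ∩ EC ∥ DA]
2. A_y = 13  [DE ∥ AC ∩ EC ∥ DA]
   → A = (-19, 13)
3. B_x = -17/2  [B is the midpoint of CD]
4. B_y = 8  [B is the midpoint of CD]
   → B = (-17/2, 8)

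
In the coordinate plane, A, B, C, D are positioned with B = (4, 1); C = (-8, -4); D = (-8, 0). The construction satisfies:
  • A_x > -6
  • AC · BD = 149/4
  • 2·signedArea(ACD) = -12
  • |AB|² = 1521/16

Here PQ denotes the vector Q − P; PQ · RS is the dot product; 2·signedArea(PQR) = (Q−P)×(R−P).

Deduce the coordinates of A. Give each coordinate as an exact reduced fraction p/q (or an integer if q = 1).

A = (-5, -11/4)

1. A_x = -5  [2·signedArea(ACD) = -12 ∩ AC · BD = 149/4]
2. A_y = -11/4  [2·signedArea(ACD) = -12 ∩ AC · BD = 149/4]
   → A = (-5, -11/4)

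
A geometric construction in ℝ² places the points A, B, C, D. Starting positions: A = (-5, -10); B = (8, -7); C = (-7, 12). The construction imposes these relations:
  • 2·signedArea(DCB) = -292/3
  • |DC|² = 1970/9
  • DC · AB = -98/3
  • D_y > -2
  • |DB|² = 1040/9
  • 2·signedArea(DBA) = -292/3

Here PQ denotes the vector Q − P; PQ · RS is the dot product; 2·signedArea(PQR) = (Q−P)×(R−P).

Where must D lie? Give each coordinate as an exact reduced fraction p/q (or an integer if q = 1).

1. D_x = -4/3  [2·signedArea(DBA) = -292/3 ∩ 2·signedArea(DCB) = -292/3]
2. D_y = -5/3  [2·signedArea(DBA) = -292/3 ∩ 2·signedArea(DCB) = -292/3]
   → D = (-4/3, -5/3)

D = (-4/3, -5/3)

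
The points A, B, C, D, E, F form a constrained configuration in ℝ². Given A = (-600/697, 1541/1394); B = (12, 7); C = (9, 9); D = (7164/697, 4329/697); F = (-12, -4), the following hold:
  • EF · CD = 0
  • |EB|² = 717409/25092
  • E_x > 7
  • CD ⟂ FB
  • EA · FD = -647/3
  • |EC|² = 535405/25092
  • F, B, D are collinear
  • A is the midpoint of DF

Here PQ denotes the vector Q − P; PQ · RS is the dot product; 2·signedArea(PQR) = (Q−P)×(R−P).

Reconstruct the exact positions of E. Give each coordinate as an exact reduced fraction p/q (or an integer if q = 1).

E = (4976/697, 19957/4182)

1. E_x = 4976/697  [EF · CD = 0 ∩ EA · FD = -647/3]
2. E_y = 19957/4182  [EF · CD = 0 ∩ EA · FD = -647/3]
   → E = (4976/697, 19957/4182)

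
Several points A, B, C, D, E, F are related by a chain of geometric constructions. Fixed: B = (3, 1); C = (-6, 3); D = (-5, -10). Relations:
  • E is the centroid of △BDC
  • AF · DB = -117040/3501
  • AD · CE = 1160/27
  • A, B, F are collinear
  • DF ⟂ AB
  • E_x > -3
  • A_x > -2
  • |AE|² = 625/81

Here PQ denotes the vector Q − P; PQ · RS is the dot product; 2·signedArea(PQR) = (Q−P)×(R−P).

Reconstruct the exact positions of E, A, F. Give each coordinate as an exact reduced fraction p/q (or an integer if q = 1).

1. E_x = -8/3  [E is the centroid of △BDC]
2. E_y = -2  [E is the centroid of △BDC]
   → E = (-8/3, -2)
3. A_x = -17/9  [line -10/3·x + 5·y + -260/27 = 0 ∩ |AE|² = 625/81]
4. A_y = 2/3  [line -10/3·x + 5·y + -260/27 = 0 ∩ |AE|² = 625/81]
   → A = (-17/9, 2/3)
5. F_x = -2221/389  [AF · DB = -117040/3501 ∩ A, B, F are collinear]
6. F_y = 158/389  [AF · DB = -117040/3501 ∩ A, B, F are collinear]
   → F = (-2221/389, 158/389)

A = (-17/9, 2/3)
E = (-8/3, -2)
F = (-2221/389, 158/389)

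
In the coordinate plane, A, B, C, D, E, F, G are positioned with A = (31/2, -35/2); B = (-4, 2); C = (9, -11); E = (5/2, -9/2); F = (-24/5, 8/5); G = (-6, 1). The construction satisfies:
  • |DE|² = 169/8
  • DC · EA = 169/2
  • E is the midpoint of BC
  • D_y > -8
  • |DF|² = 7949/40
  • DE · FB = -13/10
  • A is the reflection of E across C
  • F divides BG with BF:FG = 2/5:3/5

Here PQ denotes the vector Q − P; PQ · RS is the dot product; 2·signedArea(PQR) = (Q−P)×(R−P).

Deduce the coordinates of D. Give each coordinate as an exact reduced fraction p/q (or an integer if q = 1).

D = (23/4, -31/4)

1. D_x = 23/4  [DC · EA = 169/2 ∩ DE · FB = -13/10]
2. D_y = -31/4  [DC · EA = 169/2 ∩ DE · FB = -13/10]
   → D = (23/4, -31/4)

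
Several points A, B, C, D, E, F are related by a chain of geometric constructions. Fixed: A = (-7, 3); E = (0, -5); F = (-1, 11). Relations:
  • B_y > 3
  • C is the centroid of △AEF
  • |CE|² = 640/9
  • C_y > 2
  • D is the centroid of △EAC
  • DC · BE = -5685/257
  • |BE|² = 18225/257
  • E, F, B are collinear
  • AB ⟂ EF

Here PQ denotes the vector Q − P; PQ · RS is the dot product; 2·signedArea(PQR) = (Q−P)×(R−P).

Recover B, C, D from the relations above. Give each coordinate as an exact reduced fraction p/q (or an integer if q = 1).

B = (-135/257, 875/257)
C = (-8/3, 3)
D = (-29/9, 1/3)

1. B_x = -135/257  [E, F, B are collinear ∩ AB ⟂ EF]
2. B_y = 875/257  [E, F, B are collinear ∩ AB ⟂ EF]
   → B = (-135/257, 875/257)
3. C_x = -8/3  [C is the centroid of △AEF]
4. C_y = 3  [C is the centroid of △AEF]
   → C = (-8/3, 3)
5. D_x = -29/9  [D is the centroid of △EAC]
6. D_y = 1/3  [D is the centroid of △EAC]
   → D = (-29/9, 1/3)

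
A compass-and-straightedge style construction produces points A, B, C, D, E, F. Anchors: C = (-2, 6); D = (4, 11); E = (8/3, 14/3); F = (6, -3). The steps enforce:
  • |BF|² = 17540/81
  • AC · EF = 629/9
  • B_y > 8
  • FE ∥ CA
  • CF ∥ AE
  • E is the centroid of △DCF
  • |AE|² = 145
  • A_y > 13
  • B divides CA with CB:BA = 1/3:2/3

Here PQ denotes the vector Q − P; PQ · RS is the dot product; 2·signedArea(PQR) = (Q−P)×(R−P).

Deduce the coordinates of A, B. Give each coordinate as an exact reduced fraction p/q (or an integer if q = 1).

1. A_x = -16/3  [CF ∥ AE ∩ FE ∥ CA]
2. A_y = 41/3  [CF ∥ AE ∩ FE ∥ CA]
   → A = (-16/3, 41/3)
3. B_x = -28/9  [B divides CA with CB:BA = 1/3:2/3]
4. B_y = 77/9  [B divides CA with CB:BA = 1/3:2/3]
   → B = (-28/9, 77/9)

A = (-16/3, 41/3)
B = (-28/9, 77/9)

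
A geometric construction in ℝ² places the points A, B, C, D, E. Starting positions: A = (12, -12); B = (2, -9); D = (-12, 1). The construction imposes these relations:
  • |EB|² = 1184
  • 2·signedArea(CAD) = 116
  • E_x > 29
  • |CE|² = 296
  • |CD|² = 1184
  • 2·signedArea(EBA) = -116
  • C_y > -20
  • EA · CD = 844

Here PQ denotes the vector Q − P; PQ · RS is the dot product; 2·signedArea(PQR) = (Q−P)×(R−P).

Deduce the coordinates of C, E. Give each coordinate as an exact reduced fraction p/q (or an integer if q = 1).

1. E_x = 30  [line 3·x + 10·y + 200 = 0 ∩ |EB|² = 1184]
2. E_y = -29  [line 3·x + 10·y + 200 = 0 ∩ |EB|² = 1184]
   → E = (30, -29)
3. C_x = 16  [2·signedArea(CAD) = 116 ∩ EA · CD = 844]
4. C_y = -19  [2·signedArea(CAD) = 116 ∩ EA · CD = 844]
   → C = (16, -19)

C = (16, -19)
E = (30, -29)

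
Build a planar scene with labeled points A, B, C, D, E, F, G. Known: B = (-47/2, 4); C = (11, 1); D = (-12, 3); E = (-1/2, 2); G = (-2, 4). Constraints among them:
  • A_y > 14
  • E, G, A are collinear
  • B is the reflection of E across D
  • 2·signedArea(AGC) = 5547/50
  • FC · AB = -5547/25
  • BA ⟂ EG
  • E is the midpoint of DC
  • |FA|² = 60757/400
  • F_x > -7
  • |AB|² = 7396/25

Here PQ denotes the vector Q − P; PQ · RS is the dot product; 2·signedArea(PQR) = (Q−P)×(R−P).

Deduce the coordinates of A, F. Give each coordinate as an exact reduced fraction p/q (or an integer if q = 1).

A = (-487/50, 358/25)
F = (-25/4, 5/2)

1. A_x = -487/50  [E, G, A are collinear ∩ BA ⟂ EG]
2. A_y = 358/25  [E, G, A are collinear ∩ BA ⟂ EG]
   → A = (-487/50, 358/25)
3. F_x = -25/4  [line 344/25·x + 258/25·y + 301/5 = 0 ∩ |FA|² = 60757/400]
4. F_y = 5/2  [line 344/25·x + 258/25·y + 301/5 = 0 ∩ |FA|² = 60757/400]
   → F = (-25/4, 5/2)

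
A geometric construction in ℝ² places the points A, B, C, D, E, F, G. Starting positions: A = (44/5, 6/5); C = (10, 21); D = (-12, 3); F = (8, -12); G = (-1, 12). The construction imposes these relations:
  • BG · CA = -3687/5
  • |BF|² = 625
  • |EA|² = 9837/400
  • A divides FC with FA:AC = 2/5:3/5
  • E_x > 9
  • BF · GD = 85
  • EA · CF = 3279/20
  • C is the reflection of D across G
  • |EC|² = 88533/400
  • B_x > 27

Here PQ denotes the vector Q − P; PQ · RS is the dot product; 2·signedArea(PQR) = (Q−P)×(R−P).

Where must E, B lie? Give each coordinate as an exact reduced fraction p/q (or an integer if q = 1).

B = (28, -27)
E = (91/10, 123/20)

1. E_x = 91/10  [line 2·x + 33·y + -4423/20 = 0 ∩ |EC|² = 88533/400]
2. E_y = 123/20  [line 2·x + 33·y + -4423/20 = 0 ∩ |EC|² = 88533/400]
   → E = (91/10, 123/20)
3. B_x = 28  [BF · GD = 85 ∩ BG · CA = -3687/5]
4. B_y = -27  [BF · GD = 85 ∩ BG · CA = -3687/5]
   → B = (28, -27)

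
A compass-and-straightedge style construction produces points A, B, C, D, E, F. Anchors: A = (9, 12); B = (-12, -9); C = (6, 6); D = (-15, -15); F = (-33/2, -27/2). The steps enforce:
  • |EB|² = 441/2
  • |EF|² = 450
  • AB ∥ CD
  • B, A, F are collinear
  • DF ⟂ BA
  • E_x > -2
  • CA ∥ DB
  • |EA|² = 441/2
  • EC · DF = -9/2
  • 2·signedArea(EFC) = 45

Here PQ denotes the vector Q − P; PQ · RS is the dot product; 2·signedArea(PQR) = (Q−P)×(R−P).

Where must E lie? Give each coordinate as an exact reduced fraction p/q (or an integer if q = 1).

E = (-3/2, 3/2)

1. E_x = -3/2  [2·signedArea(EFC) = 45 ∩ EC · DF = -9/2]
2. E_y = 3/2  [2·signedArea(EFC) = 45 ∩ EC · DF = -9/2]
   → E = (-3/2, 3/2)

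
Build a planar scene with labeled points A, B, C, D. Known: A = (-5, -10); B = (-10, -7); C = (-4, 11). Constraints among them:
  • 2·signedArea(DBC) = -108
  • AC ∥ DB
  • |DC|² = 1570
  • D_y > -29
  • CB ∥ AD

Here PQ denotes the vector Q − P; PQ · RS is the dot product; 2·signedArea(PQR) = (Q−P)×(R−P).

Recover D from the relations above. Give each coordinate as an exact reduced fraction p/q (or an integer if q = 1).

D = (-11, -28)

1. D_x = -11  [AC ∥ DB ∩ CB ∥ AD]
2. D_y = -28  [AC ∥ DB ∩ CB ∥ AD]
   → D = (-11, -28)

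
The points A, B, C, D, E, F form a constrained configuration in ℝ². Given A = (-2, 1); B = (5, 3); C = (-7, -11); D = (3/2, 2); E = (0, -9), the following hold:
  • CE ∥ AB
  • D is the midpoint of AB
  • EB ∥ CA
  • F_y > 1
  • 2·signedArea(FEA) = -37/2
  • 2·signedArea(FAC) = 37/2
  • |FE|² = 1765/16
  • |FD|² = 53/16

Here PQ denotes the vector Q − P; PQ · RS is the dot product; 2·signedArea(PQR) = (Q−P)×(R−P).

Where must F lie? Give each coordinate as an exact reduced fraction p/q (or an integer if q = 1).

F = (-1/4, 3/2)

1. F_x = -1/4  [2·signedArea(FEA) = -37/2 ∩ 2·signedArea(FAC) = 37/2]
2. F_y = 3/2  [2·signedArea(FEA) = -37/2 ∩ 2·signedArea(FAC) = 37/2]
   → F = (-1/4, 3/2)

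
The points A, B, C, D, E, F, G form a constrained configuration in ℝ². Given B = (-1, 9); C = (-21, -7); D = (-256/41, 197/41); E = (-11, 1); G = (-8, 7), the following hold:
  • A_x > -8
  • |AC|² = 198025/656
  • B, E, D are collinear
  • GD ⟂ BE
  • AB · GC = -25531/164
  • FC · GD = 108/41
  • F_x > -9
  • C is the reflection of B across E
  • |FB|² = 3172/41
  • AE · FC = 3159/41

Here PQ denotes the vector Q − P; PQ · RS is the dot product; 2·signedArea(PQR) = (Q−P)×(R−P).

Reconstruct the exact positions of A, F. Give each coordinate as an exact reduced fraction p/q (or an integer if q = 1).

A = (-1219/164, 158/41)
F = (-345/41, 175/41)

1. A_x = -1219/164  [line 13·x + 14·y + 6999/164 = 0 ∩ |AC|² = 198025/656]
2. A_y = 158/41  [line 13·x + 14·y + 6999/164 = 0 ∩ |AC|² = 198025/656]
   → A = (-1219/164, 158/41)
3. F_x = -345/41  [AE · FC = 3159/41 ∩ FC · GD = 108/41]
4. F_y = 175/41  [AE · FC = 3159/41 ∩ FC · GD = 108/41]
   → F = (-345/41, 175/41)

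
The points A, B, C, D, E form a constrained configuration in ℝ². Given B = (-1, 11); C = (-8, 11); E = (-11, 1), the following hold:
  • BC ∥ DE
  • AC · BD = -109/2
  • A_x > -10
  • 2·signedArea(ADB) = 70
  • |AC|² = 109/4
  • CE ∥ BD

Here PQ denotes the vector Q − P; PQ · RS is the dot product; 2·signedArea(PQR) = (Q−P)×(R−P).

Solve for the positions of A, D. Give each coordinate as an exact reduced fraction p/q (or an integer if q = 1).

1. D_x = -4  [BC ∥ DE ∩ CE ∥ BD]
2. D_y = 1  [BC ∥ DE ∩ CE ∥ BD]
   → D = (-4, 1)
3. A_x = -19/2  [AC · BD = -109/2 ∩ 2·signedArea(ADB) = 70]
4. A_y = 6  [AC · BD = -109/2 ∩ 2·signedArea(ADB) = 70]
   → A = (-19/2, 6)

A = (-19/2, 6)
D = (-4, 1)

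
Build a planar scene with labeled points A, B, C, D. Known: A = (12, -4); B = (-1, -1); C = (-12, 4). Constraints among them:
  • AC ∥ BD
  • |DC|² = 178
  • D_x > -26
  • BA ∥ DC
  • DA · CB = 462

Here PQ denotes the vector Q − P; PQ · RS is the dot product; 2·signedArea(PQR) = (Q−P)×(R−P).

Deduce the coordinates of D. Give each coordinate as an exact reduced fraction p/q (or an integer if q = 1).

D = (-25, 7)

1. D_x = -25  [BA ∥ DC ∩ AC ∥ BD]
2. D_y = 7  [BA ∥ DC ∩ AC ∥ BD]
   → D = (-25, 7)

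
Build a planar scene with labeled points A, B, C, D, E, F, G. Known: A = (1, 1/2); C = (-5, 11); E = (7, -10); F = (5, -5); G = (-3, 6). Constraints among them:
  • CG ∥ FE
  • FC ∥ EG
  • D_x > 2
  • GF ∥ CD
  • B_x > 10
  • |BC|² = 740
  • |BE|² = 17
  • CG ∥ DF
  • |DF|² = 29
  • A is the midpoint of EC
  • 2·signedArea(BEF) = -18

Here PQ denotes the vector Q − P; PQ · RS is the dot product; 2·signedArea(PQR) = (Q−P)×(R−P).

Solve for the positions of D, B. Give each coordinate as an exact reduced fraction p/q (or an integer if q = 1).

1. D_x = 3  [CG ∥ DF ∩ GF ∥ CD]
2. D_y = 0  [CG ∥ DF ∩ GF ∥ CD]
   → D = (3, 0)
3. B_x = 11  [line -5·x + -2·y + 33 = 0 ∩ |BE|² = 17]
4. B_y = -11  [line -5·x + -2·y + 33 = 0 ∩ |BE|² = 17]
   → B = (11, -11)

B = (11, -11)
D = (3, 0)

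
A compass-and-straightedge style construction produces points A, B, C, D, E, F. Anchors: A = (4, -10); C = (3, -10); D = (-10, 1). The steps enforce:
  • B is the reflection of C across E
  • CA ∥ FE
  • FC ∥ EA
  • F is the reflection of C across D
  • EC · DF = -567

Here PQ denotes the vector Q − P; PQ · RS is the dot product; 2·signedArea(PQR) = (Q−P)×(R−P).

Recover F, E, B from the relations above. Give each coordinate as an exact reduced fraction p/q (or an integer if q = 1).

B = (-47, 34)
E = (-22, 12)
F = (-23, 12)

1. F_x = -23  [F is the reflection of C across D]
2. F_y = 12  [F is the reflection of C across D]
   → F = (-23, 12)
3. E_x = -22  [FC ∥ EA ∩ CA ∥ FE]
4. E_y = 12  [FC ∥ EA ∩ CA ∥ FE]
   → E = (-22, 12)
5. B_x = -47  [B is the reflection of C across E]
6. B_y = 34  [B is the reflection of C across E]
   → B = (-47, 34)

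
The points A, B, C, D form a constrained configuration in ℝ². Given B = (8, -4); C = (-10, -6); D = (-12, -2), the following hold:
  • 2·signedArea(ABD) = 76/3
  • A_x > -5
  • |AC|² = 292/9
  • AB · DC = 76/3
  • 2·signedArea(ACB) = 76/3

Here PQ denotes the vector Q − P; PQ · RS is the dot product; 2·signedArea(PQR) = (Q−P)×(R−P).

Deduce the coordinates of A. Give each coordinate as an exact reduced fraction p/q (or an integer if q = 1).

1. A_x = -14/3  [2·signedArea(ABD) = 76/3 ∩ AB · DC = 76/3]
2. A_y = -4  [2·signedArea(ABD) = 76/3 ∩ AB · DC = 76/3]
   → A = (-14/3, -4)

A = (-14/3, -4)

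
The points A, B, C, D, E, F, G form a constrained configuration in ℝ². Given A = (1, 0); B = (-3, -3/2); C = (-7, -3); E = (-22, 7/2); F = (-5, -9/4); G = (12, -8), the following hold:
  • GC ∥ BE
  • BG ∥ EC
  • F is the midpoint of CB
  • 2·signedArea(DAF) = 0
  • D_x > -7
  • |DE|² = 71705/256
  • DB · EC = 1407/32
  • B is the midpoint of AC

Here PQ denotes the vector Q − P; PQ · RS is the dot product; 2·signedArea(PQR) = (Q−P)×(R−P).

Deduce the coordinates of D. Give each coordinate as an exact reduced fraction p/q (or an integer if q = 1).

1. D_x = -13/2  [2·signedArea(DAF) = 0 ∩ DB · EC = 1407/32]
2. D_y = -45/16  [2·signedArea(DAF) = 0 ∩ DB · EC = 1407/32]
   → D = (-13/2, -45/16)

D = (-13/2, -45/16)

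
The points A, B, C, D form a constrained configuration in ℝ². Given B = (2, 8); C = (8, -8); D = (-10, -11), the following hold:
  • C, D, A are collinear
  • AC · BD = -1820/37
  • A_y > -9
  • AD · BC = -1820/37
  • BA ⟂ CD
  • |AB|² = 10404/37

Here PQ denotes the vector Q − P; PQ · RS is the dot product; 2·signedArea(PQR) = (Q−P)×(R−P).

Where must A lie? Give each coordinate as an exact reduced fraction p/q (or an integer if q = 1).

1. A_x = 176/37  [C, D, A are collinear ∩ BA ⟂ CD]
2. A_y = -316/37  [C, D, A are collinear ∩ BA ⟂ CD]
   → A = (176/37, -316/37)

A = (176/37, -316/37)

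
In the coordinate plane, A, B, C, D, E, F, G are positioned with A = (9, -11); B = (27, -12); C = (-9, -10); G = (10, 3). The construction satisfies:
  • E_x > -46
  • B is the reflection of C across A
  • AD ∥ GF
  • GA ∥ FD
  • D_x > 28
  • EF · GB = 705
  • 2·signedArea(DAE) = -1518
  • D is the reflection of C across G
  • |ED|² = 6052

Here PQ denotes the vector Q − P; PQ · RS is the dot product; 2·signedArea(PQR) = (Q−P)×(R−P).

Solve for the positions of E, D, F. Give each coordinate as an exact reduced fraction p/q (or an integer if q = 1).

1. D_x = 29  [D is the reflection of C across G]
2. D_y = 16  [D is the reflection of C across G]
   → D = (29, 16)
3. F_x = 30  [GA ∥ FD ∩ AD ∥ GF]
4. F_y = 30  [GA ∥ FD ∩ AD ∥ GF]
   → F = (30, 30)
5. E_x = -45  [EF · GB = 705 ∩ 2·signedArea(DAE) = -1518]
6. E_y = -8  [EF · GB = 705 ∩ 2·signedArea(DAE) = -1518]
   → E = (-45, -8)

D = (29, 16)
E = (-45, -8)
F = (30, 30)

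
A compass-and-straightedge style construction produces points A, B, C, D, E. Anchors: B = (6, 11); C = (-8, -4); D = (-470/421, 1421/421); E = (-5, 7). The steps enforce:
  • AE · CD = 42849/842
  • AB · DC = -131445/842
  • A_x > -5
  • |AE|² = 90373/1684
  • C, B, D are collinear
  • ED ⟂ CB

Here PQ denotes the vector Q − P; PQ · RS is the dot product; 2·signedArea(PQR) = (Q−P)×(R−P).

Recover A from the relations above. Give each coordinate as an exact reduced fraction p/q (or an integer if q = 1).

A = (-1919/421, -263/842)

1. A_x = -1919/421  [line -2898/421·x + -3105/421·y + -28359/842 = 0 ∩ |AE|² = 90373/1684]
2. A_y = -263/842  [line -2898/421·x + -3105/421·y + -28359/842 = 0 ∩ |AE|² = 90373/1684]
   → A = (-1919/421, -263/842)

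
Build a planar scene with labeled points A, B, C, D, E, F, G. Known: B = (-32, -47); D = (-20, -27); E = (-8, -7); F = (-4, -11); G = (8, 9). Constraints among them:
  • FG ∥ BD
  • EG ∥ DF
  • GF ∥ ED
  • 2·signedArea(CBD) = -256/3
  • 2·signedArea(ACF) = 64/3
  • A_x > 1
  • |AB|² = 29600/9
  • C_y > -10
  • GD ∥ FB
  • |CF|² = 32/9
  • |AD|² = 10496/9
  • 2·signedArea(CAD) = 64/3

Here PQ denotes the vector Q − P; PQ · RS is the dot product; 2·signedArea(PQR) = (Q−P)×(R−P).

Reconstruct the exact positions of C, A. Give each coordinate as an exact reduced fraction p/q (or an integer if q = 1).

1. C_x = -16/3  [line -20·x + 12·y + 28/3 = 0 ∩ |CF|² = 32/9]
2. C_y = -29/3  [line -20·x + 12·y + 28/3 = 0 ∩ |CF|² = 32/9]
   → C = (-16/3, -29/3)
3. A_x = 4/3  [2·signedArea(ACF) = 64/3 ∩ 2·signedArea(CAD) = 64/3]
4. A_y = -1/3  [2·signedArea(ACF) = 64/3 ∩ 2·signedArea(CAD) = 64/3]
   → A = (4/3, -1/3)

A = (4/3, -1/3)
C = (-16/3, -29/3)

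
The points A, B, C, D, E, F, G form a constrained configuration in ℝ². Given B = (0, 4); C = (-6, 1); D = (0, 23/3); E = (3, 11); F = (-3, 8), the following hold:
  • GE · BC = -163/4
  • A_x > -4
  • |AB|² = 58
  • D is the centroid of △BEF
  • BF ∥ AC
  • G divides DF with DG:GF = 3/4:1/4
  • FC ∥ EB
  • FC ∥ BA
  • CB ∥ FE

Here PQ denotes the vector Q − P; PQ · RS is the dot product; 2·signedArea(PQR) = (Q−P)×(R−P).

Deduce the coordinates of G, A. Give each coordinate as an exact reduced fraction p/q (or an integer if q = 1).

1. G_x = -9/4  [G divides DF with DG:GF = 3/4:1/4]
2. G_y = 95/12  [G divides DF with DG:GF = 3/4:1/4]
   → G = (-9/4, 95/12)
3. A_x = -3  [BF ∥ AC ∩ FC ∥ BA]
4. A_y = -3  [BF ∥ AC ∩ FC ∥ BA]
   → A = (-3, -3)

A = (-3, -3)
G = (-9/4, 95/12)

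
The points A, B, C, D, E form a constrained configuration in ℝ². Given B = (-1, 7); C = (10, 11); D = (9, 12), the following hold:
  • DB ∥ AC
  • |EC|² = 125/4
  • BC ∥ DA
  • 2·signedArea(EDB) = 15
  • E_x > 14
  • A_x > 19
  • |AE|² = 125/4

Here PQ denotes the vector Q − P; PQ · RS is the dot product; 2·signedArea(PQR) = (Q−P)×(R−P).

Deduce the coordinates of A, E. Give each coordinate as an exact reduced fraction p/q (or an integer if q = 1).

1. A_x = 20  [DB ∥ AC ∩ BC ∥ DA]
2. A_y = 16  [DB ∥ AC ∩ BC ∥ DA]
   → A = (20, 16)
3. E_x = 15  [line 5·x + -10·y + 60 = 0 ∩ |EC|² = 125/4]
4. E_y = 27/2  [line 5·x + -10·y + 60 = 0 ∩ |EC|² = 125/4]
   → E = (15, 27/2)

A = (20, 16)
E = (15, 27/2)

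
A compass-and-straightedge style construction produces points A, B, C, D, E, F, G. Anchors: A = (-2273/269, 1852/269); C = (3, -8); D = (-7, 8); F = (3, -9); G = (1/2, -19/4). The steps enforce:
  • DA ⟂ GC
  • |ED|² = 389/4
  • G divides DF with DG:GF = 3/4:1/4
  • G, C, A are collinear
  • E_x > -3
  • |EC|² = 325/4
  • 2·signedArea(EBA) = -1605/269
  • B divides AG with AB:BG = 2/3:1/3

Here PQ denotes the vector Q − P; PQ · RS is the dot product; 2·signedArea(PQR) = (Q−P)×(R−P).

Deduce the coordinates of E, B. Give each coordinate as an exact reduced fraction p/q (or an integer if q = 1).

1. B_x = -668/269  [B divides AG with AB:BG = 2/3:1/3]
2. B_y = -469/538  [B divides AG with AB:BG = 2/3:1/3]
   → B = (-668/269, -469/538)
3. E_x = -2  [line -4173/538·x + -1605/269·y + -9951/538 = 0 ∩ |ED|² = 389/4]
4. E_y = -1/2  [line -4173/538·x + -1605/269·y + -9951/538 = 0 ∩ |ED|² = 389/4]
   → E = (-2, -1/2)

B = (-668/269, -469/538)
E = (-2, -1/2)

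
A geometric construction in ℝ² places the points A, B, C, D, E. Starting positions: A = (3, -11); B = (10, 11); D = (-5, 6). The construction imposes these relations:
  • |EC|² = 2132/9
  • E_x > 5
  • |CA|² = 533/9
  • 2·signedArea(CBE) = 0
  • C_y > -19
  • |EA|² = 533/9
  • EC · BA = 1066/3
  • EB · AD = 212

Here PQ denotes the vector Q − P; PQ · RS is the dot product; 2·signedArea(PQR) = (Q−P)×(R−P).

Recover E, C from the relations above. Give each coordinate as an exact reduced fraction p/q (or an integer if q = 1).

C = (2/3, -55/3)
E = (16/3, -11/3)

1. E_x = 16/3  [line 8·x + -17·y + -105 = 0 ∩ |EA|² = 533/9]
2. E_y = -11/3  [line 8·x + -17·y + -105 = 0 ∩ |EA|² = 533/9]
   → E = (16/3, -11/3)
3. C_x = 2/3  [EC · BA = 1066/3 ∩ 2·signedArea(CBE) = 0]
4. C_y = -55/3  [EC · BA = 1066/3 ∩ 2·signedArea(CBE) = 0]
   → C = (2/3, -55/3)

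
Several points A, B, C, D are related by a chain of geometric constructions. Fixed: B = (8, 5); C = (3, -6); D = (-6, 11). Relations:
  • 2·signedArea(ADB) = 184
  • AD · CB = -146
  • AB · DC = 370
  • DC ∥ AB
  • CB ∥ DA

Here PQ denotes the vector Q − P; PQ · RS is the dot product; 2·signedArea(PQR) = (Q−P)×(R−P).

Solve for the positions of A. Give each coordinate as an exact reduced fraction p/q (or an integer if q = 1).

1. A_x = -1  [DC ∥ AB ∩ CB ∥ DA]
2. A_y = 22  [DC ∥ AB ∩ CB ∥ DA]
   → A = (-1, 22)

A = (-1, 22)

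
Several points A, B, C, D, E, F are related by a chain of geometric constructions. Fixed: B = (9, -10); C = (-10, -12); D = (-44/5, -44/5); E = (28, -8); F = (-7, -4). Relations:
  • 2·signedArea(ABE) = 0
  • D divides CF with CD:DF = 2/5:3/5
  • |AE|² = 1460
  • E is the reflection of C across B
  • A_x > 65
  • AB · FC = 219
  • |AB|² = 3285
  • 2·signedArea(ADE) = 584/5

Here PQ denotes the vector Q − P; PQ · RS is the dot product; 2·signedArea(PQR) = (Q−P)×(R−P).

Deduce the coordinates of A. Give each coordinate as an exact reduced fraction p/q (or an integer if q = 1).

1. A_x = 66  [2·signedArea(ABE) = 0 ∩ AB · FC = 219]
2. A_y = -4  [2·signedArea(ABE) = 0 ∩ AB · FC = 219]
   → A = (66, -4)

A = (66, -4)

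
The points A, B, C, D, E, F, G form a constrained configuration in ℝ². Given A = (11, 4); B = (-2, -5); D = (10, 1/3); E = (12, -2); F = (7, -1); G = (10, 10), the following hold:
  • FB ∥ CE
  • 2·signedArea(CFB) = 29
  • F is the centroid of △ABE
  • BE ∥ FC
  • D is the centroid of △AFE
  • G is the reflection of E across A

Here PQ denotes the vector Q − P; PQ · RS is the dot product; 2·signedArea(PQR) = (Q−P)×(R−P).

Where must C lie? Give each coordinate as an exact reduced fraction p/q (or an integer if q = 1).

1. C_x = 21  [FB ∥ CE ∩ BE ∥ FC]
2. C_y = 2  [FB ∥ CE ∩ BE ∥ FC]
   → C = (21, 2)

C = (21, 2)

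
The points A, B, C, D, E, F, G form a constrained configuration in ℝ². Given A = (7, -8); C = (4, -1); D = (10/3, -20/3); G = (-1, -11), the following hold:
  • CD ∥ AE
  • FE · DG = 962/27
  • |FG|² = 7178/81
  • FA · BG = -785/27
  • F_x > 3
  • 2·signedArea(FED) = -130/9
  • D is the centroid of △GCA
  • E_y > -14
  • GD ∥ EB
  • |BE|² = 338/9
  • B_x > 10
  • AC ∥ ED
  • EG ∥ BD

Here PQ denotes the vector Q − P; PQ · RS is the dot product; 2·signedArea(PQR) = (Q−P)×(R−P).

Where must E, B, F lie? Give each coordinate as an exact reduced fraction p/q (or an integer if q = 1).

1. E_x = 19/3  [AC ∥ ED ∩ CD ∥ AE]
2. E_y = -41/3  [AC ∥ ED ∩ CD ∥ AE]
   → E = (19/3, -41/3)
3. B_x = 32/3  [EG ∥ BD ∩ GD ∥ EB]
4. B_y = -28/3  [EG ∥ BD ∩ GD ∥ EB]
   → B = (32/3, -28/3)
5. F_x = 34/9  [2·signedArea(FED) = -130/9 ∩ FE · DG = 962/27]
6. F_y = -26/9  [2·signedArea(FED) = -130/9 ∩ FE · DG = 962/27]
   → F = (34/9, -26/9)

B = (32/3, -28/3)
E = (19/3, -41/3)
F = (34/9, -26/9)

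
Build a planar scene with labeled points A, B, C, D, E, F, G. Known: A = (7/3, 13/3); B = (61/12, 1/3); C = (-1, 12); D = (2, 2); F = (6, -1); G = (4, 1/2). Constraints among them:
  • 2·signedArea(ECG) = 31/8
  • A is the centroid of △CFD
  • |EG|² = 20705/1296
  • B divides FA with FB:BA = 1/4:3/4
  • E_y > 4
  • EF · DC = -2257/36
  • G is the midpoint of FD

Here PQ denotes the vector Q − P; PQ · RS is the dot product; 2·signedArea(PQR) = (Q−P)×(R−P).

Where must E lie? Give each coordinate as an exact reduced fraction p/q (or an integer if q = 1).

E = (97/36, 77/18)

1. E_x = 97/36  [2·signedArea(ECG) = 31/8 ∩ EF · DC = -2257/36]
2. E_y = 77/18  [2·signedArea(ECG) = 31/8 ∩ EF · DC = -2257/36]
   → E = (97/36, 77/18)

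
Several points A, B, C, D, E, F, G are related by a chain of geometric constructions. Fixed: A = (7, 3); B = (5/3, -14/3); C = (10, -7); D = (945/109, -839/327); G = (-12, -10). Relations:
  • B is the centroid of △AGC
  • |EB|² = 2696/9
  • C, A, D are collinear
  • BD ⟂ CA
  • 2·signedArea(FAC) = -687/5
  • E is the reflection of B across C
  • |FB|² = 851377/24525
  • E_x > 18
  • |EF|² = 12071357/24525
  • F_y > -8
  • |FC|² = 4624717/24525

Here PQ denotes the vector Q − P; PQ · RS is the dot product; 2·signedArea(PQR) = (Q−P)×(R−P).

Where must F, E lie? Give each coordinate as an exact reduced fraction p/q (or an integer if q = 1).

1. F_x = -2034/545  [line 10·x + 3·y + 292/5 = 0 ∩ |FC|² = 4624717/24525]
2. F_y = -11488/1635  [line 10·x + 3·y + 292/5 = 0 ∩ |FC|² = 4624717/24525]
   → F = (-2034/545, -11488/1635)
3. E_x = 55/3  [E is the reflection of B across C]
4. E_y = -28/3  [E is the reflection of B across C]
   → E = (55/3, -28/3)

E = (55/3, -28/3)
F = (-2034/545, -11488/1635)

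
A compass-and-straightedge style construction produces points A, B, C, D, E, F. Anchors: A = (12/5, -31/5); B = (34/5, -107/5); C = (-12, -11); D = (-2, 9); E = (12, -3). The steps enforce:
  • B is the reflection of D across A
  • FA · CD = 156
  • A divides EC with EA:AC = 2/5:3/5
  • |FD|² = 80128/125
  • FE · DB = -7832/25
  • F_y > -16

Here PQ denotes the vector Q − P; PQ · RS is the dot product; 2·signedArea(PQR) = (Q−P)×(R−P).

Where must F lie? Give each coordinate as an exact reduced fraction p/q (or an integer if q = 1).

F = (126/25, -383/25)

1. F_x = 126/25  [FA · CD = 156 ∩ FE · DB = -7832/25]
2. F_y = -383/25  [FA · CD = 156 ∩ FE · DB = -7832/25]
   → F = (126/25, -383/25)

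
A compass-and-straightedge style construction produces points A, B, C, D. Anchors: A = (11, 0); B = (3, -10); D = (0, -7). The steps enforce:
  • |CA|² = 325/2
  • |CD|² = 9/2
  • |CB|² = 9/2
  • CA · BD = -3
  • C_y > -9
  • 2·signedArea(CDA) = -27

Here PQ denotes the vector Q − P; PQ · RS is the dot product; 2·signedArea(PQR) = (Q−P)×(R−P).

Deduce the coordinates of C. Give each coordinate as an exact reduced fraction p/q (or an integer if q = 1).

C = (3/2, -17/2)

1. C_x = 3/2  [2·signedArea(CDA) = -27 ∩ CA · BD = -3]
2. C_y = -17/2  [2·signedArea(CDA) = -27 ∩ CA · BD = -3]
   → C = (3/2, -17/2)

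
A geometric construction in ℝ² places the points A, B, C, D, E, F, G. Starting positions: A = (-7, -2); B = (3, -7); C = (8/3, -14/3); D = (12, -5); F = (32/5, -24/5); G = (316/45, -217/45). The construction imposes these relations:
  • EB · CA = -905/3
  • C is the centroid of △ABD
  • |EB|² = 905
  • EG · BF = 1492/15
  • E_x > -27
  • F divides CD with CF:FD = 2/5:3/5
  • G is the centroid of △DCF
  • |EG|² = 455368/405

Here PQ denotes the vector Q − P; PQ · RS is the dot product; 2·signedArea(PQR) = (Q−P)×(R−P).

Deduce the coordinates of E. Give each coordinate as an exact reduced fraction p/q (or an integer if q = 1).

E = (-26, 1)

1. E_x = -26  [EG · BF = 1492/15 ∩ EB · CA = -905/3]
2. E_y = 1  [EG · BF = 1492/15 ∩ EB · CA = -905/3]
   → E = (-26, 1)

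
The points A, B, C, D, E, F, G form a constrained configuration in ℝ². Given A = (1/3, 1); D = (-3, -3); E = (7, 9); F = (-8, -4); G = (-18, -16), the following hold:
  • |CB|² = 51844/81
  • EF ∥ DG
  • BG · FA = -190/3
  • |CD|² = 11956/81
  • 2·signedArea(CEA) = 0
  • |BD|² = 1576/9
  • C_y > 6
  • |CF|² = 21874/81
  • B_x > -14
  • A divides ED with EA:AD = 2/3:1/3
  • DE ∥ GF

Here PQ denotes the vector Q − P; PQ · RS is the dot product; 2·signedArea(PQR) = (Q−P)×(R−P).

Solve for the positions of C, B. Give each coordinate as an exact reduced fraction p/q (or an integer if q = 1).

1. C_x = 43/9  [line 8·x + -20/3·y + 4 = 0 ∩ |CF|² = 21874/81]
2. C_y = 19/3  [line 8·x + -20/3·y + 4 = 0 ∩ |CF|² = 21874/81]
   → C = (43/9, 19/3)
3. B_x = -13  [line -25/3·x + -5·y + -500/3 = 0 ∩ |BD|² = 1576/9]
4. B_y = -35/3  [line -25/3·x + -5·y + -500/3 = 0 ∩ |BD|² = 1576/9]
   → B = (-13, -35/3)

B = (-13, -35/3)
C = (43/9, 19/3)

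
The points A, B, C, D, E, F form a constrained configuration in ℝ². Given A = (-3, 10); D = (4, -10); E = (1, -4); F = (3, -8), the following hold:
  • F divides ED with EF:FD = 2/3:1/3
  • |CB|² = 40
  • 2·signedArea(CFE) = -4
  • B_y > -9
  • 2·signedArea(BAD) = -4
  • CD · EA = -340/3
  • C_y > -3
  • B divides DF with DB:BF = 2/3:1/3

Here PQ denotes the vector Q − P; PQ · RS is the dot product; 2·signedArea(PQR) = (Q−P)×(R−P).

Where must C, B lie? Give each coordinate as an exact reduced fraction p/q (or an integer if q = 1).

B = (10/3, -26/3)
C = (4/3, -8/3)

1. C_x = 4/3  [CD · EA = -340/3 ∩ 2·signedArea(CFE) = -4]
2. C_y = -8/3  [CD · EA = -340/3 ∩ 2·signedArea(CFE) = -4]
   → C = (4/3, -8/3)
3. B_x = 10/3  [B divides DF with DB:BF = 2/3:1/3]
4. B_y = -26/3  [B divides DF with DB:BF = 2/3:1/3]
   → B = (10/3, -26/3)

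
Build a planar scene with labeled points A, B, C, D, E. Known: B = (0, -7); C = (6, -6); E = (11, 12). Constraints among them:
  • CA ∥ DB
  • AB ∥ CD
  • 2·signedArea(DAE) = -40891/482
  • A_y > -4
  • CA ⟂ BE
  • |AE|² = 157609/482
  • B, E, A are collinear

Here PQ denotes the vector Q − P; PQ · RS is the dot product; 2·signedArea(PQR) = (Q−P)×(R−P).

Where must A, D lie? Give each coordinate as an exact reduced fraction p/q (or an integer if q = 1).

A = (935/482, -1759/482)
D = (1957/482, -4507/482)

1. A_x = 935/482  [B, E, A are collinear ∩ CA ⟂ BE]
2. A_y = -1759/482  [B, E, A are collinear ∩ CA ⟂ BE]
   → A = (935/482, -1759/482)
3. D_x = 1957/482  [CA ∥ DB ∩ AB ∥ CD]
4. D_y = -4507/482  [CA ∥ DB ∩ AB ∥ CD]
   → D = (1957/482, -4507/482)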